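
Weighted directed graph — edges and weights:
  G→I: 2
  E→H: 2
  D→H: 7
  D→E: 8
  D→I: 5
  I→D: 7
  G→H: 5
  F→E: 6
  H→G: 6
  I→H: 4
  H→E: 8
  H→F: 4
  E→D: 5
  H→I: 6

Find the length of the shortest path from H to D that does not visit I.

Candidate routes:
H - E - D: 8 + 5 = 13
H - F - E - D: 4 + 6 + 5 = 15
Shortest: 13.

13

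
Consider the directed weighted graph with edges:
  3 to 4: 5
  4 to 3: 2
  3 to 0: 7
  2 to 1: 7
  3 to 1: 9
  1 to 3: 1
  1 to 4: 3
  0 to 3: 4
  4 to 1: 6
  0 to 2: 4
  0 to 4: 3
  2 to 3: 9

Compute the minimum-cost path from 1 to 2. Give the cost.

Candidate routes:
1 -> 3 -> 0 -> 2: 1 + 7 + 4 = 12
1 -> 4 -> 3 -> 0 -> 2: 3 + 2 + 7 + 4 = 16
The minimum is 12.

12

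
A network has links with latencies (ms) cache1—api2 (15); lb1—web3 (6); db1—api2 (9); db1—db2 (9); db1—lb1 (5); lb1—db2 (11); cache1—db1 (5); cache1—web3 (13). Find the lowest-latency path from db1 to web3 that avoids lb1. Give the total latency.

18

Paths from db1 to web3 avoiding lb1:
db1 → cache1 → web3: 5 + 13 = 18
db1 → api2 → cache1 → web3: 9 + 15 + 13 = 37
Best route has total 18 ms.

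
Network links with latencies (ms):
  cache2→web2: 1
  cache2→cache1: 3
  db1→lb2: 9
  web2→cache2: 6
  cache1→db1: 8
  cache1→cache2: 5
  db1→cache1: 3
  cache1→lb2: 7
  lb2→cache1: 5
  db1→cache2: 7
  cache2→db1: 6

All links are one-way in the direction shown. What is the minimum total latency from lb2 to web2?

11

Routes from lb2 to web2:
lb2→cache1→cache2→web2: 5 + 5 + 1 = 11
lb2→cache1→db1→cache2→web2: 5 + 8 + 7 + 1 = 21
The minimum is 11 ms.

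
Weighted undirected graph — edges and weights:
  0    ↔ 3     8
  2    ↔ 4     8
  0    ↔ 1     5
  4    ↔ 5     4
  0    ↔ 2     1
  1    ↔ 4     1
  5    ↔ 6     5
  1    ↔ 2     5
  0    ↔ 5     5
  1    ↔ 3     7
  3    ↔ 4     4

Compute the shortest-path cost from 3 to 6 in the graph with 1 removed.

13

Comparing a few candidate routes:
3→0→5→6: 8 + 5 + 5 = 18
3→4→2→0→5→6: 4 + 8 + 1 + 5 + 5 = 23
3→4→5→6: 4 + 4 + 5 = 13
The minimum is 13.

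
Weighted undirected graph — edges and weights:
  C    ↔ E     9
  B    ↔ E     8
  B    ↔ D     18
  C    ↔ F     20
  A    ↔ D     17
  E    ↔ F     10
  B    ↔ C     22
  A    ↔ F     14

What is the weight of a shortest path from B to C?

17

Candidate routes:
B-E-C: 8 + 9 = 17
B-D-A-F-E-C: 18 + 17 + 14 + 10 + 9 = 68
B-C: 22
B-E-F-C: 8 + 10 + 20 = 38
B-D-A-F-C: 18 + 17 + 14 + 20 = 69
Best route has total 17.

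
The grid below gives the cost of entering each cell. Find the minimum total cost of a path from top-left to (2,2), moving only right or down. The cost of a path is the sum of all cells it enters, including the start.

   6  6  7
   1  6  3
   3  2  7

19

Take [0,0]→[1,0]→[2,0]→[2,1]→[2,2] for a total of 6 + 1 + 3 + 2 + 7 = 19.
For comparison, the top-then-right route costs 29.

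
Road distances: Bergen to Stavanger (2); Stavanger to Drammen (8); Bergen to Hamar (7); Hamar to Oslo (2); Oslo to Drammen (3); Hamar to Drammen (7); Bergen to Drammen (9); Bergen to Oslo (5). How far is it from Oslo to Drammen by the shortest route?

Comparing a few candidate routes:
Oslo - Drammen: 3
Oslo - Hamar - Drammen: 2 + 7 = 9
Oslo - Bergen - Stavanger - Drammen: 5 + 2 + 8 = 15
Oslo - Bergen - Drammen: 5 + 9 = 14
Shortest: 3.

3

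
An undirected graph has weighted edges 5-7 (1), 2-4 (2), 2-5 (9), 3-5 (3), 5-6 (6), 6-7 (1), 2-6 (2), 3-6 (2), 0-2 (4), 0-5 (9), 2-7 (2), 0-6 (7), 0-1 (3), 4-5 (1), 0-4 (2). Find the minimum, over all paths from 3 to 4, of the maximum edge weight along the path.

A few of the 3→4 routes:
3 → 6 → 7 → 2 → 4: max(2, 1, 2, 2) = 2
3 → 6 → 7 → 5 → 4: max(2, 1, 1, 1) = 2
3 → 6 → 2 → 4: max(2, 2, 2) = 2
Best route has worst link 2.

2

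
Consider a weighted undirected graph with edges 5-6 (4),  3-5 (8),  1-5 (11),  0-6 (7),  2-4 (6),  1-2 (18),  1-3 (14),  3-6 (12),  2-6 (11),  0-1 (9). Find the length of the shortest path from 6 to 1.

15

Candidate routes:
6 -> 2 -> 1: 11 + 18 = 29
6 -> 3 -> 1: 12 + 14 = 26
6 -> 3 -> 5 -> 1: 12 + 8 + 11 = 31
6 -> 0 -> 1: 7 + 9 = 16
6 -> 5 -> 1: 4 + 11 = 15
6 -> 5 -> 3 -> 1: 4 + 8 + 14 = 26
Shortest: 15.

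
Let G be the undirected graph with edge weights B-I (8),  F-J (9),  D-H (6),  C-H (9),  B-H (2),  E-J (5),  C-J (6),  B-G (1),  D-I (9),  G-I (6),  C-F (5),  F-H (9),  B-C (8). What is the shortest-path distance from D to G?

9

A few of the D→G routes:
D -> I -> G: 9 + 6 = 15
D -> H -> B -> G: 6 + 2 + 1 = 9
D -> I -> B -> G: 9 + 8 + 1 = 18
Shortest: 9.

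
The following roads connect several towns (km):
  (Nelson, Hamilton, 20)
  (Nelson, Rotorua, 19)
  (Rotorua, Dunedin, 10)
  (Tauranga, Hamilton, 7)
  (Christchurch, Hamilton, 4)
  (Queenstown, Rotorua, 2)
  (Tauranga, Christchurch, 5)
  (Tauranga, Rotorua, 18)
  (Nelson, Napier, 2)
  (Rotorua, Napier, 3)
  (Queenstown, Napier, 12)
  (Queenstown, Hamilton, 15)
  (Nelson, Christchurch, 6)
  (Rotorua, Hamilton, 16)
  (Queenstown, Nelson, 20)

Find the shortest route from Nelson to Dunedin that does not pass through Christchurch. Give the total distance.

15

A few of the Nelson→Dunedin routes:
Nelson → Rotorua → Dunedin: 19 + 10 = 29
Nelson → Napier → Queenstown → Rotorua → Dunedin: 2 + 12 + 2 + 10 = 26
Nelson → Queenstown → Napier → Rotorua → Dunedin: 20 + 12 + 3 + 10 = 45
Nelson → Napier → Rotorua → Dunedin: 2 + 3 + 10 = 15
Nelson → Queenstown → Rotorua → Dunedin: 20 + 2 + 10 = 32
Best route has total 15 km.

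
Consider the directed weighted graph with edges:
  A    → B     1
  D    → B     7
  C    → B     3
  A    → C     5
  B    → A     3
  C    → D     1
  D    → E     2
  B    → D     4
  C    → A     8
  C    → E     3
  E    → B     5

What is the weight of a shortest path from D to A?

10

Routes from D to A:
D → E → B → A: 2 + 5 + 3 = 10
D → B → A: 7 + 3 = 10
Shortest: 10.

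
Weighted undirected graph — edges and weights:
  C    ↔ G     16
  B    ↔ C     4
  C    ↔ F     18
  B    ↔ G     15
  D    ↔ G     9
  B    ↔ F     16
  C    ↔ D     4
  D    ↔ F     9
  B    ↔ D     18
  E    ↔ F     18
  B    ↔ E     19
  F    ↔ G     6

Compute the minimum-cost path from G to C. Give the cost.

13

A few of the G→C routes:
G - F - D - C: 6 + 9 + 4 = 19
G - D - C: 9 + 4 = 13
G - C: 16
G - F - C: 6 + 18 = 24
G - B - C: 15 + 4 = 19
The minimum is 13.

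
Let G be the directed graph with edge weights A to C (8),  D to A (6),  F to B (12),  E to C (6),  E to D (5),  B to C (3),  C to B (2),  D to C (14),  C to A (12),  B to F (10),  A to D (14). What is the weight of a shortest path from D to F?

26

Candidate routes:
D -> C -> B -> F: 14 + 2 + 10 = 26
D -> A -> C -> B -> F: 6 + 8 + 2 + 10 = 26
Best route has total 26.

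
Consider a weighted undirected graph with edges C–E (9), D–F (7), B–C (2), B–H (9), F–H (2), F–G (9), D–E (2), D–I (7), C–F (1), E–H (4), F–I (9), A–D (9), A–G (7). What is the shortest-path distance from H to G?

11

Some routes from H to G:
H -> E -> D -> A -> G: 4 + 2 + 9 + 7 = 22
H -> B -> C -> F -> G: 9 + 2 + 1 + 9 = 21
H -> F -> G: 2 + 9 = 11
H -> E -> D -> F -> G: 4 + 2 + 7 + 9 = 22
The minimum is 11.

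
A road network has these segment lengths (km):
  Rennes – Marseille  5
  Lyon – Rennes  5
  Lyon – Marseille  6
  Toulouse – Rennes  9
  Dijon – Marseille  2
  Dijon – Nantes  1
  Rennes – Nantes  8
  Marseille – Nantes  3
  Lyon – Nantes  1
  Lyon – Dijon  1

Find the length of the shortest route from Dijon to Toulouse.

A few of the Dijon→Toulouse routes:
Dijon - Marseille - Rennes - Toulouse: 2 + 5 + 9 = 16
Dijon - Nantes - Lyon - Rennes - Toulouse: 1 + 1 + 5 + 9 = 16
Dijon - Lyon - Rennes - Toulouse: 1 + 5 + 9 = 15
Dijon - Nantes - Marseille - Rennes - Toulouse: 1 + 3 + 5 + 9 = 18
Best route has total 15 km.

15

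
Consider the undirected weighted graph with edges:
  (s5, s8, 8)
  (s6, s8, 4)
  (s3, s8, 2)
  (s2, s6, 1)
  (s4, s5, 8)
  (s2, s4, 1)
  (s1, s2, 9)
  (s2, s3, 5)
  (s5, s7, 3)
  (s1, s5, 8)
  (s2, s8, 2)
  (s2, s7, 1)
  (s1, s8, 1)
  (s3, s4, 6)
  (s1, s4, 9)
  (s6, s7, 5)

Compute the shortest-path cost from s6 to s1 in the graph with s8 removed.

10

A few of the s6→s1 routes:
s6 - s7 - s2 - s1: 5 + 1 + 9 = 15
s6 - s2 - s4 - s1: 1 + 1 + 9 = 11
s6 - s2 - s7 - s5 - s1: 1 + 1 + 3 + 8 = 13
s6 - s2 - s1: 1 + 9 = 10
Best route has total 10.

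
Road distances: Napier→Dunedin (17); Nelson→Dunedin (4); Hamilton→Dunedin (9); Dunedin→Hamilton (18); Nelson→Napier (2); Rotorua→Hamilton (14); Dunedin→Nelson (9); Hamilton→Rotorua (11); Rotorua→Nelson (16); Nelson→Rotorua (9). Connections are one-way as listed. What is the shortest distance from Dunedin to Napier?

11

Paths from Dunedin to Napier:
Dunedin-Hamilton-Rotorua-Nelson-Napier: 18 + 11 + 16 + 2 = 47
Dunedin-Nelson-Napier: 9 + 2 = 11
The minimum is 11.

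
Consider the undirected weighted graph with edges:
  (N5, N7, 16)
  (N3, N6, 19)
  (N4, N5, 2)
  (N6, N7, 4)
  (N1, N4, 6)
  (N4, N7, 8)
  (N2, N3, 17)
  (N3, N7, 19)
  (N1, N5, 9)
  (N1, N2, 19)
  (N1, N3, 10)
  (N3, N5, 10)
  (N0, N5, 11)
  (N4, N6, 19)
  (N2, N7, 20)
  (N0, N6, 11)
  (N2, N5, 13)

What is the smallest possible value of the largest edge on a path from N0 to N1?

Some routes from N0 to N1:
N0→N6→N7→N4→N5→N1: max(11, 4, 8, 2, 9) = 11
N0→N5→N3→N1: max(11, 10, 10) = 11
N0→N6→N7→N4→N5→N3→N1: max(11, 4, 8, 2, 10, 10) = 11
N0→N6→N7→N4→N1: max(11, 4, 8, 6) = 11
The minimum achievable maximum is 11.

11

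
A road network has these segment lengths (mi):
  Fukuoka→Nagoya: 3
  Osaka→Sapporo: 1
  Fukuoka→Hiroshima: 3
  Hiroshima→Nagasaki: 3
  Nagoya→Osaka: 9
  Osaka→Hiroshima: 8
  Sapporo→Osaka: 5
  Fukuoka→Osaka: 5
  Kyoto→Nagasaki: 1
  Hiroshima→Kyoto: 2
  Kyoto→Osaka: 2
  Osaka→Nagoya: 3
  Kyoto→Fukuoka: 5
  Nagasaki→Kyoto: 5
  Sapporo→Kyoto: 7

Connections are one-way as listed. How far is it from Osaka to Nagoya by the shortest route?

Candidate routes:
Osaka -> Sapporo -> Kyoto -> Fukuoka -> Nagoya: 1 + 7 + 5 + 3 = 16
Osaka -> Nagoya: 3
Osaka -> Hiroshima -> Kyoto -> Fukuoka -> Nagoya: 8 + 2 + 5 + 3 = 18
Osaka -> Hiroshima -> Nagasaki -> Kyoto -> Fukuoka -> Nagoya: 8 + 3 + 5 + 5 + 3 = 24
Shortest: 3 mi.

3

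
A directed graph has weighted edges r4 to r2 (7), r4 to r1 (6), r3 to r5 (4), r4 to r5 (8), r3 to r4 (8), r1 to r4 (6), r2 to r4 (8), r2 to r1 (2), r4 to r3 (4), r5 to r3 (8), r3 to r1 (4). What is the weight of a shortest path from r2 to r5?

Routes from r2 to r5:
r2→r4→r3→r5: 8 + 4 + 4 = 16
r2→r1→r4→r5: 2 + 6 + 8 = 16
r2→r1→r4→r3→r5: 2 + 6 + 4 + 4 = 16
r2→r4→r5: 8 + 8 = 16
The minimum is 16.

16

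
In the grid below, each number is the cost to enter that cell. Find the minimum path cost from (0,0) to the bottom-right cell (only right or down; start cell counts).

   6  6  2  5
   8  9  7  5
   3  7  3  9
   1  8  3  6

33

One optimal route is (0,0) -> (0,1) -> (0,2) -> (1,2) -> (2,2) -> (3,2) -> (3,3).
Its cost is 6 + 6 + 2 + 7 + 3 + 3 + 6 = 33.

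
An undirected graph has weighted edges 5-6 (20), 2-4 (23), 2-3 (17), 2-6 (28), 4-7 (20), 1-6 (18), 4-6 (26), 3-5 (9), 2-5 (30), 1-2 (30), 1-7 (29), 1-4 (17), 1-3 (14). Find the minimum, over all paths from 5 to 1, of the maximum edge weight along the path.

Checking several routes:
5 -> 6 -> 1: max(20, 18) = 20
5 -> 3 -> 1: max(9, 14) = 14
5 -> 3 -> 2 -> 4 -> 1: max(9, 17, 23, 17) = 23
5 -> 6 -> 4 -> 1: max(20, 26, 17) = 26
5 -> 3 -> 2 -> 4 -> 6 -> 1: max(9, 17, 23, 26, 18) = 26
Best route has worst link 14.

14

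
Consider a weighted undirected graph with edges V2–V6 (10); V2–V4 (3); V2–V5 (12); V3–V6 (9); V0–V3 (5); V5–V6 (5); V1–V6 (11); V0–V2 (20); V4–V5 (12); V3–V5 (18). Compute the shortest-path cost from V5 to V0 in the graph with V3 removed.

Routes from V5 to V0 avoiding V3:
V5 → V2 → V0: 12 + 20 = 32
V5 → V4 → V2 → V0: 12 + 3 + 20 = 35
V5 → V6 → V2 → V0: 5 + 10 + 20 = 35
Best route has total 32.

32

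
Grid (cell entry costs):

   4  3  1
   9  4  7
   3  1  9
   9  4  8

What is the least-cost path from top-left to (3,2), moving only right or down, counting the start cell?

Path r0c0→r0c1→r1c1→r2c1→r3c1→r3c2: 4 + 3 + 4 + 1 + 4 + 8 = 24.

24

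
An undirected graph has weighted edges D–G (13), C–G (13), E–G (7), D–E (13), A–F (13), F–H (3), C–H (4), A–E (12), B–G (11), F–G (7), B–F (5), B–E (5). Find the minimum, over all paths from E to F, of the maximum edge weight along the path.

Comparing a few candidate routes:
E-G-B-F: max(7, 11, 5) = 11
E-G-F: max(7, 7) = 7
E-B-F: max(5, 5) = 5
The minimum achievable maximum is 5.

5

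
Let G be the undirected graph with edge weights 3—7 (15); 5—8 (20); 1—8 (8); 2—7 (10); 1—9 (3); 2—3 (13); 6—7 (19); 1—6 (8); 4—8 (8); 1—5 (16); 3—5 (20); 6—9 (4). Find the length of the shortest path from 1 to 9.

3

Routes from 1 to 9:
1→6→9: 8 + 4 = 12
1→8→5→3→2→7→6→9: 8 + 20 + 20 + 13 + 10 + 19 + 4 = 94
1→5→3→7→6→9: 16 + 20 + 15 + 19 + 4 = 74
1→9: 3
1→8→5→3→7→6→9: 8 + 20 + 20 + 15 + 19 + 4 = 86
1→5→3→2→7→6→9: 16 + 20 + 13 + 10 + 19 + 4 = 82
Shortest: 3.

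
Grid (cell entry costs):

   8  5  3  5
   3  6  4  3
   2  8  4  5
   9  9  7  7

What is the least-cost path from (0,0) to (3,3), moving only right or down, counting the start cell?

35

Path [0,0] [0,1] [0,2] [1,2] [1,3] [2,3] [3,3]: 8 + 5 + 3 + 4 + 3 + 5 + 7 = 35.
For comparison, the top-then-right route costs 36.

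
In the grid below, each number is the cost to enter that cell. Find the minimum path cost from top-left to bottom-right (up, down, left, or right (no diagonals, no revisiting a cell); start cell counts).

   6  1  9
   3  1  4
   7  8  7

19

Take [0,0]→[0,1]→[1,1]→[1,2]→[2,2] for a total of 6 + 1 + 1 + 4 + 7 = 19.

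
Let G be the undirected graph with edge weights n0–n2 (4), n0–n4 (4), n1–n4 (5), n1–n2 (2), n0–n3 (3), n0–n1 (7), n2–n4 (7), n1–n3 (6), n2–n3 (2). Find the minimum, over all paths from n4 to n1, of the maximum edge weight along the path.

Comparing a few candidate routes:
n4→n1: max(5) = 5
n4→n0→n2→n1: max(4, 4, 2) = 4
n4→n0→n3→n1: max(4, 3, 6) = 6
n4→n0→n3→n2→n1: max(4, 3, 2, 2) = 4
Smallest bottleneck: 4.

4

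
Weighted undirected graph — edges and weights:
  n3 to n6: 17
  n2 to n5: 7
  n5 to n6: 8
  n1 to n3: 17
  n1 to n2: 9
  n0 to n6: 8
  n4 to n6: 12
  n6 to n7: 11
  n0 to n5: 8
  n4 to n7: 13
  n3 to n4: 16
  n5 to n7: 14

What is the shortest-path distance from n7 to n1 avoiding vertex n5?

Paths from n7 to n1 avoiding n5:
n7→n4→n6→n3→n1: 13 + 12 + 17 + 17 = 59
n7→n6→n4→n3→n1: 11 + 12 + 16 + 17 = 56
n7→n6→n3→n1: 11 + 17 + 17 = 45
n7→n4→n3→n1: 13 + 16 + 17 = 46
Best route has total 45.

45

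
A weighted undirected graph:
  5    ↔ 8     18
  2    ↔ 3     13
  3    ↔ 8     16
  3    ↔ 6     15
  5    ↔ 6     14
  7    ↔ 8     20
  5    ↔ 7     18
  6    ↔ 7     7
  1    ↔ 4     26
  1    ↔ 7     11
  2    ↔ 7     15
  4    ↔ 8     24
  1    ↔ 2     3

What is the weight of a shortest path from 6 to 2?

21

Comparing a few candidate routes:
6 - 7 - 1 - 2: 7 + 11 + 3 = 21
6 - 5 - 7 - 2: 14 + 18 + 15 = 47
6 - 5 - 7 - 1 - 2: 14 + 18 + 11 + 3 = 46
6 - 7 - 2: 7 + 15 = 22
6 - 3 - 2: 15 + 13 = 28
Best route has total 21.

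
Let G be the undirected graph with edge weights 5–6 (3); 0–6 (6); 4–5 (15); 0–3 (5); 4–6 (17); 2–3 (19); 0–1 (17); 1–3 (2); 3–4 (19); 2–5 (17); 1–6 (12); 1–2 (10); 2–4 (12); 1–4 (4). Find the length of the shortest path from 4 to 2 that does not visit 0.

Comparing a few candidate routes:
4 → 2: 12
4 → 3 → 1 → 2: 19 + 2 + 10 = 31
4 → 1 → 2: 4 + 10 = 14
4 → 1 → 3 → 2: 4 + 2 + 19 = 25
The minimum is 12.

12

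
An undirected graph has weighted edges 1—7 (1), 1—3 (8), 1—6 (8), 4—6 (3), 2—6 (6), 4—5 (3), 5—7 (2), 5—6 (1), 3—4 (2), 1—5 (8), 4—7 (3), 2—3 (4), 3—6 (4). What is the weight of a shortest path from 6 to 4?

Checking several routes:
6→2→3→4: 6 + 4 + 2 = 12
6→3→4: 4 + 2 = 6
6→4: 3
6→5→4: 1 + 3 = 4
6→5→7→4: 1 + 2 + 3 = 6
6→1→7→4: 8 + 1 + 3 = 12
Shortest: 3.

3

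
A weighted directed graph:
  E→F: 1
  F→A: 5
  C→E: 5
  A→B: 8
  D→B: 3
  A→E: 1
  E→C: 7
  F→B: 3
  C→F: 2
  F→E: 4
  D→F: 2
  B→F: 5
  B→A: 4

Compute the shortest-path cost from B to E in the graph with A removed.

9

Candidate routes:
B→F→E: 5 + 4 = 9
Shortest: 9.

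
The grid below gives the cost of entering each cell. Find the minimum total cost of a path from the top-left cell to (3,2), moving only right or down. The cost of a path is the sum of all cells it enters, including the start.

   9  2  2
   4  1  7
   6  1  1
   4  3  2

Path (0,0) -> (0,1) -> (1,1) -> (2,1) -> (2,2) -> (3,2): 9 + 2 + 1 + 1 + 1 + 2 = 16.
(Top row then right column would cost 23.)

16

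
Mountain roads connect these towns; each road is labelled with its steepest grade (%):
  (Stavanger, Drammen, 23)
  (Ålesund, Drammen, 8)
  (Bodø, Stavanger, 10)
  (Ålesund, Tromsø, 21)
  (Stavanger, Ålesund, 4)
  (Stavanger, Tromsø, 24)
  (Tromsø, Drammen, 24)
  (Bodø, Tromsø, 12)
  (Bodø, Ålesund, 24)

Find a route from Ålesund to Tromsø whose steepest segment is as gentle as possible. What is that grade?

12

Some routes from Ålesund to Tromsø:
Ålesund → Stavanger → Bodø → Tromsø: max(4, 10, 12) = 12
Ålesund → Drammen → Tromsø: max(8, 24) = 24
Ålesund → Drammen → Stavanger → Tromsø: max(8, 23, 24) = 24
Ålesund → Tromsø: max(21) = 21
Ålesund → Drammen → Stavanger → Bodø → Tromsø: max(8, 23, 10, 12) = 23
Ålesund → Bodø → Tromsø: max(24, 12) = 24
Smallest bottleneck: 12%.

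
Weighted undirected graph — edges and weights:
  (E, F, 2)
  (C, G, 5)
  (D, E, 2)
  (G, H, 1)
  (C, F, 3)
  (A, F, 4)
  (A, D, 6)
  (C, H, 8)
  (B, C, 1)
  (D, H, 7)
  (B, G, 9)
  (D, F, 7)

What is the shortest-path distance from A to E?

Checking several routes:
A -> F -> C -> G -> H -> D -> E: 4 + 3 + 5 + 1 + 7 + 2 = 22
A -> F -> E: 4 + 2 = 6
A -> D -> E: 6 + 2 = 8
A -> F -> D -> E: 4 + 7 + 2 = 13
A -> D -> H -> G -> C -> F -> E: 6 + 7 + 1 + 5 + 3 + 2 = 24
A -> D -> F -> E: 6 + 7 + 2 = 15
Shortest: 6.

6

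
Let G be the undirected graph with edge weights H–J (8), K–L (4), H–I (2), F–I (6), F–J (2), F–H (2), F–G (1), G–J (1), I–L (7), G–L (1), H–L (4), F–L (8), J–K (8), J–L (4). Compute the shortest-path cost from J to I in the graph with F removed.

Some routes from J to I avoiding F:
J→H→I: 8 + 2 = 10
J→L→H→I: 4 + 4 + 2 = 10
J→G→L→H→I: 1 + 1 + 4 + 2 = 8
J→G→L→I: 1 + 1 + 7 = 9
Shortest: 8.

8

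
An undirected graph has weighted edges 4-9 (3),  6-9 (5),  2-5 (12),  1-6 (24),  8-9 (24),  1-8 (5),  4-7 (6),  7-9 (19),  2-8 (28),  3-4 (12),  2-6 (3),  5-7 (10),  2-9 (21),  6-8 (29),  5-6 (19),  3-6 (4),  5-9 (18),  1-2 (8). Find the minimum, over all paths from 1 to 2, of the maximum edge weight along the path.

8

A few of the 1→2 routes:
1-6-2: max(24, 3) = 24
1-2: max(8) = 8
1-6-3-4-7-9-2: max(24, 4, 12, 6, 19, 21) = 24
1-6-3-4-7-9-5-2: max(24, 4, 12, 6, 19, 18, 12) = 24
The minimum achievable maximum is 8.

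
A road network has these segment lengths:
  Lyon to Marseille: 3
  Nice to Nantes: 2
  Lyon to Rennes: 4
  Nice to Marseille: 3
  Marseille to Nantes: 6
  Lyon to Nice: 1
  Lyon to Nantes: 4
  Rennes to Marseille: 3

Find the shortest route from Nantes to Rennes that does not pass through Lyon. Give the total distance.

Paths from Nantes to Rennes avoiding Lyon:
Nantes - Marseille - Rennes: 6 + 3 = 9
Nantes - Nice - Marseille - Rennes: 2 + 3 + 3 = 8
Shortest: 8.

8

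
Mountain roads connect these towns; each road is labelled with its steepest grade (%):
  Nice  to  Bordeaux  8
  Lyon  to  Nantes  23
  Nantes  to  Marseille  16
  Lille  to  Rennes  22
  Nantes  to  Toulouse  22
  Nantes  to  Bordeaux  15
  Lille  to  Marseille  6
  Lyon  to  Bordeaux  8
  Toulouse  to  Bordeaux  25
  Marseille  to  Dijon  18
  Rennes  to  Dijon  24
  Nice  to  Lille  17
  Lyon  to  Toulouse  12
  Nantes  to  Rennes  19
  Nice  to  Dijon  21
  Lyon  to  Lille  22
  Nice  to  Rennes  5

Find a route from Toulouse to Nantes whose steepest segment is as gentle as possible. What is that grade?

Some routes from Toulouse to Nantes:
Toulouse - Lyon - Bordeaux - Nice - Rennes - Nantes: max(12, 8, 8, 5, 19) = 19
Toulouse - Lyon - Bordeaux - Nantes: max(12, 8, 15) = 15
Toulouse - Lyon - Bordeaux - Nice - Lille - Marseille - Nantes: max(12, 8, 8, 17, 6, 16) = 17
The minimum achievable maximum is 15%.

15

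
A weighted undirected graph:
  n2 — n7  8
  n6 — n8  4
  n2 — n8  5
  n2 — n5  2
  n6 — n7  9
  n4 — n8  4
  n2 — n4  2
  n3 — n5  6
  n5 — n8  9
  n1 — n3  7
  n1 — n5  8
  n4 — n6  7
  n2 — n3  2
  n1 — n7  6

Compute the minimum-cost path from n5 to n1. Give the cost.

8

Some routes from n5 to n1:
n5 - n2 - n7 - n1: 2 + 8 + 6 = 16
n5 - n1: 8
n5 - n3 - n1: 6 + 7 = 13
n5 - n2 - n3 - n1: 2 + 2 + 7 = 11
The minimum is 8.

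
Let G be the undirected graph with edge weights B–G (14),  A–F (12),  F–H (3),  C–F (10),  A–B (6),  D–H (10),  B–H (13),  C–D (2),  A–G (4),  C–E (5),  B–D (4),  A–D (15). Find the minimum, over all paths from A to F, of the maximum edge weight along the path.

10

Comparing a few candidate routes:
A - B - H - F: max(6, 13, 3) = 13
A - B - D - H - F: max(6, 4, 10, 3) = 10
A - B - D - C - F: max(6, 4, 2, 10) = 10
A - F: max(12) = 12
The minimum achievable maximum is 10.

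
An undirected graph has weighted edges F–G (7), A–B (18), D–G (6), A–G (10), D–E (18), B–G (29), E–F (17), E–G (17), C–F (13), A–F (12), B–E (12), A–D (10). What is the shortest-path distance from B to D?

Some routes from B to D:
B → E → D: 12 + 18 = 30
B → G → D: 29 + 6 = 35
B → A → D: 18 + 10 = 28
B → A → G → D: 18 + 10 + 6 = 34
B → E → G → D: 12 + 17 + 6 = 35
Shortest: 28.

28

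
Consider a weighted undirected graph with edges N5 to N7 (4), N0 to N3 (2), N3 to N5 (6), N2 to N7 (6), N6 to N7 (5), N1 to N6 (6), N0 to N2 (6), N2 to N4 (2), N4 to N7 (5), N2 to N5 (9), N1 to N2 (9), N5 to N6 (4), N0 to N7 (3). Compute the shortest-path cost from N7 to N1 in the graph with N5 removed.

11

Candidate routes:
N7 - N4 - N2 - N1: 5 + 2 + 9 = 16
N7 - N2 - N1: 6 + 9 = 15
N7 - N0 - N2 - N1: 3 + 6 + 9 = 18
N7 - N6 - N1: 5 + 6 = 11
The minimum is 11.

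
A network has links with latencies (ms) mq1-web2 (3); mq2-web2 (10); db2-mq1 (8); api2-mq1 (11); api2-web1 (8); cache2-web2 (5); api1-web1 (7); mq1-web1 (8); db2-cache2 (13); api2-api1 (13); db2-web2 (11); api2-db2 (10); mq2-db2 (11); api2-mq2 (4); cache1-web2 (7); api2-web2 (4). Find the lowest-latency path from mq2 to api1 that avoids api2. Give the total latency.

28

A few of the mq2→api1 routes:
mq2→db2→mq1→web1→api1: 11 + 8 + 8 + 7 = 34
mq2→web2→mq1→web1→api1: 10 + 3 + 8 + 7 = 28
mq2→db2→web2→mq1→web1→api1: 11 + 11 + 3 + 8 + 7 = 40
mq2→web2→db2→mq1→web1→api1: 10 + 11 + 8 + 8 + 7 = 44
Shortest: 28 ms.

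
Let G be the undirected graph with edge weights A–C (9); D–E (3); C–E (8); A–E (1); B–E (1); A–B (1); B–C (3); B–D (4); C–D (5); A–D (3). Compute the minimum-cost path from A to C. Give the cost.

4

Some routes from A to C:
A→D→C: 3 + 5 = 8
A→B→C: 1 + 3 = 4
A→E→B→C: 1 + 1 + 3 = 5
Best route has total 4.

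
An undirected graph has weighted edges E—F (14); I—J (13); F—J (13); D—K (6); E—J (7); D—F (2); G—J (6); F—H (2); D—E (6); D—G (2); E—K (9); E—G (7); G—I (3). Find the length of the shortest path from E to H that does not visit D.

Candidate routes:
E-G-I-J-F-H: 7 + 3 + 13 + 13 + 2 = 38
E-G-J-F-H: 7 + 6 + 13 + 2 = 28
E-F-H: 14 + 2 = 16
E-J-F-H: 7 + 13 + 2 = 22
The minimum is 16.

16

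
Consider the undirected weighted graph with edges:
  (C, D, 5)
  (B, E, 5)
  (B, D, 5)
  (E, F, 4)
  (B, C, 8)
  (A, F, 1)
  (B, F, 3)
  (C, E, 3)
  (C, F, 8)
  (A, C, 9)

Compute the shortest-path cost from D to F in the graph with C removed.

Candidate routes:
D - B - E - F: 5 + 5 + 4 = 14
D - B - F: 5 + 3 = 8
Shortest: 8.

8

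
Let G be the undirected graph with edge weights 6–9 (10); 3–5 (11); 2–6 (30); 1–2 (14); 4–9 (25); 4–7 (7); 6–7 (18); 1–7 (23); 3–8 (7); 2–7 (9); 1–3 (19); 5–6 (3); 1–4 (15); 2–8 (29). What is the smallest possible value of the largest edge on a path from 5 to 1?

Checking several routes:
5 - 6 - 9 - 4 - 1: max(3, 10, 25, 15) = 25
5 - 6 - 7 - 2 - 1: max(3, 18, 9, 14) = 18
5 - 3 - 1: max(11, 19) = 19
5 - 6 - 7 - 1: max(3, 18, 23) = 23
5 - 6 - 7 - 4 - 1: max(3, 18, 7, 15) = 18
Best route has worst link 18.

18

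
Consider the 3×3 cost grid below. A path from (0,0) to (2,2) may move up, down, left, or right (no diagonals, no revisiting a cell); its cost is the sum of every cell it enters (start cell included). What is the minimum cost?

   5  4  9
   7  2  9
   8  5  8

Cheapest: (0,0) → (0,1) → (1,1) → (2,1) → (2,2)
  5 + 4 + 2 + 5 + 8 = 24

24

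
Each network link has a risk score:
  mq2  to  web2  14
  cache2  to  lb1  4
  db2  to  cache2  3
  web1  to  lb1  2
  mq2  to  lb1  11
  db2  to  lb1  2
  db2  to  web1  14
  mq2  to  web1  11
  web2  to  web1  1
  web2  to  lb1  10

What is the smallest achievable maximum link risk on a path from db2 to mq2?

11

Checking several routes:
db2 -> cache2 -> lb1 -> web2 -> web1 -> mq2: max(3, 4, 10, 1, 11) = 11
db2 -> cache2 -> lb1 -> web1 -> mq2: max(3, 4, 2, 11) = 11
db2 -> cache2 -> lb1 -> mq2: max(3, 4, 11) = 11
db2 -> lb1 -> mq2: max(2, 11) = 11
Best route has worst link 11.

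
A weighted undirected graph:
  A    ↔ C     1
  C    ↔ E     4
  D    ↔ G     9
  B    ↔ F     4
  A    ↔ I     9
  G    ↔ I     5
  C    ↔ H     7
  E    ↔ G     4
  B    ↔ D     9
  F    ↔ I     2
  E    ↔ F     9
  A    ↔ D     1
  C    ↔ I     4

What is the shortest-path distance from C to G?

A few of the C→G routes:
C→A→I→G: 1 + 9 + 5 = 15
C→E→F→I→G: 4 + 9 + 2 + 5 = 20
C→I→G: 4 + 5 = 9
C→A→D→G: 1 + 1 + 9 = 11
C→I→F→E→G: 4 + 2 + 9 + 4 = 19
C→E→G: 4 + 4 = 8
Best route has total 8.

8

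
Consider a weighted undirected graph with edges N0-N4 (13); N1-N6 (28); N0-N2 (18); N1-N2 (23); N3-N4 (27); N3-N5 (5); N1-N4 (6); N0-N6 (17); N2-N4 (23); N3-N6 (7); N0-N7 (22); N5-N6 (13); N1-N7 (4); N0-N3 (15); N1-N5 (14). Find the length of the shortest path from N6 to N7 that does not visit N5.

A few of the N6→N7 routes:
N6-N0-N4-N1-N7: 17 + 13 + 6 + 4 = 40
N6-N1-N7: 28 + 4 = 32
N6-N0-N7: 17 + 22 = 39
Shortest: 32.

32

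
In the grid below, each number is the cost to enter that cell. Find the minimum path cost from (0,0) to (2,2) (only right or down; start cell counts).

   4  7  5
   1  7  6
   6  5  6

22

Cheapest: r0c0 → r1c0 → r2c0 → r2c1 → r2c2
  4 + 1 + 6 + 5 + 6 = 22
(Top row then right column would cost 28.)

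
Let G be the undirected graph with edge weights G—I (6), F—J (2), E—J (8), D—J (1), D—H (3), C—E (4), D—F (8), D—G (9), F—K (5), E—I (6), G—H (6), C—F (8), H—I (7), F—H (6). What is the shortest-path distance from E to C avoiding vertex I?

4

A few of the E→C routes:
E - J - D - F - C: 8 + 1 + 8 + 8 = 25
E - J - F - C: 8 + 2 + 8 = 18
E - C: 4
Best route has total 4.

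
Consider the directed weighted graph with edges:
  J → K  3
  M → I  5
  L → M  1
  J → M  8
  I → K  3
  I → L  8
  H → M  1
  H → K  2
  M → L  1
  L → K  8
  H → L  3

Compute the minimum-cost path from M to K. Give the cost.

Paths from M to K:
M→I→L→K: 5 + 8 + 8 = 21
M→I→K: 5 + 3 = 8
M→L→K: 1 + 8 = 9
Shortest: 8.

8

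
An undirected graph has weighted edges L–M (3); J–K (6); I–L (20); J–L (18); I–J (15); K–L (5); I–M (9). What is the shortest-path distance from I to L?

Routes from I to L:
I -> J -> K -> L: 15 + 6 + 5 = 26
I -> J -> L: 15 + 18 = 33
I -> L: 20
I -> M -> L: 9 + 3 = 12
Best route has total 12.

12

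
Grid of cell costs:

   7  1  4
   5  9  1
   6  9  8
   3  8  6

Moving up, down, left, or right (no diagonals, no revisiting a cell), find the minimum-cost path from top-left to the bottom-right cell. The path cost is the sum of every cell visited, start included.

27

Cheapest: r0c0 r0c1 r0c2 r1c2 r2c2 r3c2
  7 + 1 + 4 + 1 + 8 + 6 = 27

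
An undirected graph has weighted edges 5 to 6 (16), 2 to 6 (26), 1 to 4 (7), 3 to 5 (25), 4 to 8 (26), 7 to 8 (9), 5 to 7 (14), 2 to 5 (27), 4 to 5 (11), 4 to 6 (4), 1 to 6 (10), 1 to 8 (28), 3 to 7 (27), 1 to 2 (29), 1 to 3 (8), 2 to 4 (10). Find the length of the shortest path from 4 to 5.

11

Comparing a few candidate routes:
4 - 2 - 5: 10 + 27 = 37
4 - 6 - 1 - 3 - 5: 4 + 10 + 8 + 25 = 47
4 - 6 - 5: 4 + 16 = 20
4 - 1 - 3 - 5: 7 + 8 + 25 = 40
4 - 1 - 6 - 5: 7 + 10 + 16 = 33
4 - 5: 11
The minimum is 11.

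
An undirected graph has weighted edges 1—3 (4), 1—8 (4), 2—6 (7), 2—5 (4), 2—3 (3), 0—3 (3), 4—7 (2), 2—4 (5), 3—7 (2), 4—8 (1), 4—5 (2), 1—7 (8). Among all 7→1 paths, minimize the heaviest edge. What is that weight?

Checking several routes:
7 -> 3 -> 2 -> 4 -> 8 -> 1: max(2, 3, 5, 1, 4) = 5
7 -> 4 -> 8 -> 1: max(2, 1, 4) = 4
7 -> 3 -> 1: max(2, 4) = 4
7 -> 3 -> 2 -> 5 -> 4 -> 8 -> 1: max(2, 3, 4, 2, 1, 4) = 4
7 -> 4 -> 2 -> 3 -> 1: max(2, 5, 3, 4) = 5
7 -> 4 -> 5 -> 2 -> 3 -> 1: max(2, 2, 4, 3, 4) = 4
Smallest bottleneck: 4.

4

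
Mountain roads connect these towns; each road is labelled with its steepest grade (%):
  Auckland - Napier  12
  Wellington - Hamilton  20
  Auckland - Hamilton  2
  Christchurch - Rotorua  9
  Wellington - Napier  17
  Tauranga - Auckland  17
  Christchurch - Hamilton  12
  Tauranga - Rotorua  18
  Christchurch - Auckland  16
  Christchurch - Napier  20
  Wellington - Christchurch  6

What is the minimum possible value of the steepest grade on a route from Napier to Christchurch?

A few of the Napier→Christchurch routes:
Napier→Wellington→Christchurch: max(17, 6) = 17
Napier→Auckland→Hamilton→Wellington→Christchurch: max(12, 2, 20, 6) = 20
Napier→Auckland→Hamilton→Christchurch: max(12, 2, 12) = 12
Napier→Auckland→Christchurch: max(12, 16) = 16
Napier→Auckland→Tauranga→Rotorua→Christchurch: max(12, 17, 18, 9) = 18
Best route has worst link 12%.

12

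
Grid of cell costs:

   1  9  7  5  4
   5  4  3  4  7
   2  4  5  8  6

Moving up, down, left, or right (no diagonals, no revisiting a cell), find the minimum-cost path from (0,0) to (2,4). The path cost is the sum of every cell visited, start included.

30

One optimal route is r0c0 -> r1c0 -> r1c1 -> r1c2 -> r1c3 -> r1c4 -> r2c4.
Its cost is 1 + 5 + 4 + 3 + 4 + 7 + 6 = 30.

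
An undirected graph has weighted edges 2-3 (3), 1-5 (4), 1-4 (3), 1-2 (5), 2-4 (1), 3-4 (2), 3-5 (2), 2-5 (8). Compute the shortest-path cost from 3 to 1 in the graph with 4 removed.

6

Some routes from 3 to 1 avoiding 4:
3→2→1: 3 + 5 = 8
3→5→1: 2 + 4 = 6
3→2→5→1: 3 + 8 + 4 = 15
The minimum is 6.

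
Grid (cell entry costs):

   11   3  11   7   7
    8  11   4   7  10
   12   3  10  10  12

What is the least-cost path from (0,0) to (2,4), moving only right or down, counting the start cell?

Best path: [0,0] [0,1] [0,2] [1,2] [1,3] [1,4] [2,4]
Cost: 11 + 3 + 11 + 4 + 7 + 10 + 12 = 58
(Top row then right column would cost 61.)

58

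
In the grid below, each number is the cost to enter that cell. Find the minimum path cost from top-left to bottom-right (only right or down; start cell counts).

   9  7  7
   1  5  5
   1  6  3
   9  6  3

23

Path [0,0] -> [1,0] -> [2,0] -> [2,1] -> [2,2] -> [3,2]: 9 + 1 + 1 + 6 + 3 + 3 = 23.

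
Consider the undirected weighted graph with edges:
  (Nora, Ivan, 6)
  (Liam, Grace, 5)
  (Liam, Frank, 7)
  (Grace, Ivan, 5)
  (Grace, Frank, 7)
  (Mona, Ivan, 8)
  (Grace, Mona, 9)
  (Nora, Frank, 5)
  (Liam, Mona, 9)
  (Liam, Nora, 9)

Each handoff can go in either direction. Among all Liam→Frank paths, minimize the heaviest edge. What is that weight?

6

A few of the Liam→Frank routes:
Liam → Frank: max(7) = 7
Liam → Mona → Ivan → Grace → Frank: max(9, 8, 5, 7) = 9
Liam → Grace → Ivan → Nora → Frank: max(5, 5, 6, 5) = 6
Liam → Grace → Frank: max(5, 7) = 7
Best route has worst link 6.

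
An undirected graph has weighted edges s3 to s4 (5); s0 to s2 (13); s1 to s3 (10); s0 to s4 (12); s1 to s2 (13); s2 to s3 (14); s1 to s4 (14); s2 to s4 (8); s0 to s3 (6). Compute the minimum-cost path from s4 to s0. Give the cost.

11

Some routes from s4 to s0:
s4 → s0: 12
s4 → s3 → s0: 5 + 6 = 11
s4 → s2 → s0: 8 + 13 = 21
Best route has total 11.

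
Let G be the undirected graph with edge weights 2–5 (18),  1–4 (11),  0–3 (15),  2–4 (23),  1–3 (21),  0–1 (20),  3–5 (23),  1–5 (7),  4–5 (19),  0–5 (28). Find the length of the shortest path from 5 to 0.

27

Comparing a few candidate routes:
5→3→0: 23 + 15 = 38
5→1→0: 7 + 20 = 27
5→0: 28
Best route has total 27.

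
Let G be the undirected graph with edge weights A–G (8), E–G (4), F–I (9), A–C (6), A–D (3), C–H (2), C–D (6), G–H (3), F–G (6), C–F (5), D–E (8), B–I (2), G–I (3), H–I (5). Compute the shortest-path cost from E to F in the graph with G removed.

19

Candidate routes:
E -> D -> C -> F: 8 + 6 + 5 = 19
E -> D -> C -> H -> I -> F: 8 + 6 + 2 + 5 + 9 = 30
E -> D -> A -> C -> H -> I -> F: 8 + 3 + 6 + 2 + 5 + 9 = 33
E -> D -> A -> C -> F: 8 + 3 + 6 + 5 = 22
Shortest: 19.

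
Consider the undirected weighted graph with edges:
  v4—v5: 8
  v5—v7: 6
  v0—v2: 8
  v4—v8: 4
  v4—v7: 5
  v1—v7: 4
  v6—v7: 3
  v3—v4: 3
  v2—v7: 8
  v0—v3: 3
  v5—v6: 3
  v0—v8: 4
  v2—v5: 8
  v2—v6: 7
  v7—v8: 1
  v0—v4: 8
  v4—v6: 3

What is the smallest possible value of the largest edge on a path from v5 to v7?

Checking several routes:
v5 - v6 - v7: max(3, 3) = 3
v5 - v6 - v4 - v8 - v7: max(3, 3, 4, 1) = 4
v5 - v6 - v4 - v3 - v0 - v8 - v7: max(3, 3, 3, 3, 4, 1) = 4
Smallest bottleneck: 3.

3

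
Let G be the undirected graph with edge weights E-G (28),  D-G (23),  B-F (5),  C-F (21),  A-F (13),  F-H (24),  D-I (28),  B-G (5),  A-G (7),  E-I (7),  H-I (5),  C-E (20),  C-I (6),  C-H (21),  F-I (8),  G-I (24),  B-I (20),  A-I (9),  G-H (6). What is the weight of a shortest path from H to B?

Comparing a few candidate routes:
H→I→B: 5 + 20 = 25
H→G→B: 6 + 5 = 11
H→I→F→B: 5 + 8 + 5 = 18
Best route has total 11.

11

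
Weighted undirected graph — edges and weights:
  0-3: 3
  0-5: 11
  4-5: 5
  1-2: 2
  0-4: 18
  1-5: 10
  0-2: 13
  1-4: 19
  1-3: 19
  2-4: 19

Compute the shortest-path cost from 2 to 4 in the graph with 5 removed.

19

Some routes from 2 to 4 avoiding 5:
2 -> 4: 19
2 -> 0 -> 4: 13 + 18 = 31
2 -> 1 -> 4: 2 + 19 = 21
Best route has total 19.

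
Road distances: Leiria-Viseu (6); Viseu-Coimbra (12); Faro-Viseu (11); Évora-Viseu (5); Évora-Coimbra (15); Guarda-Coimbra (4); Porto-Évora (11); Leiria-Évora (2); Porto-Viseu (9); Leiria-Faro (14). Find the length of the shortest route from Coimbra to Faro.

23

Some routes from Coimbra to Faro:
Coimbra-Évora-Leiria-Faro: 15 + 2 + 14 = 31
Coimbra-Viseu-Faro: 12 + 11 = 23
Coimbra-Évora-Viseu-Faro: 15 + 5 + 11 = 31
The minimum is 23.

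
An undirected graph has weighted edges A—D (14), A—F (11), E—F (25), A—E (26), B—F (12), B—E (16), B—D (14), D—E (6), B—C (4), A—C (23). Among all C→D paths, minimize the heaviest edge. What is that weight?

Checking several routes:
C -> B -> D: max(4, 14) = 14
C -> B -> E -> D: max(4, 16, 6) = 16
C -> A -> D: max(23, 14) = 23
C -> A -> F -> B -> D: max(23, 11, 12, 14) = 23
C -> B -> F -> A -> D: max(4, 12, 11, 14) = 14
Best route has worst link 14.

14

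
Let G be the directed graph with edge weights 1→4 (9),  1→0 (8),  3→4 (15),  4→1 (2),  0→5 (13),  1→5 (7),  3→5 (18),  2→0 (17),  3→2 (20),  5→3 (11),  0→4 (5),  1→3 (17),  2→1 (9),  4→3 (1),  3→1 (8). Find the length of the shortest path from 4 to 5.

9

Some routes from 4 to 5:
4 -> 3 -> 1 -> 5: 1 + 8 + 7 = 16
4 -> 1 -> 5: 2 + 7 = 9
4 -> 1 -> 0 -> 5: 2 + 8 + 13 = 23
4 -> 3 -> 1 -> 0 -> 5: 1 + 8 + 8 + 13 = 30
4 -> 3 -> 5: 1 + 18 = 19
Shortest: 9.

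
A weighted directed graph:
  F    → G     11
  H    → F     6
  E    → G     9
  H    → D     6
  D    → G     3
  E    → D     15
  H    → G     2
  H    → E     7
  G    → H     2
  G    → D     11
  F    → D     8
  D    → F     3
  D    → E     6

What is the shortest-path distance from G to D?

Checking several routes:
G - H - F - D: 2 + 6 + 8 = 16
G - H - D: 2 + 6 = 8
G - D: 11
Shortest: 8.

8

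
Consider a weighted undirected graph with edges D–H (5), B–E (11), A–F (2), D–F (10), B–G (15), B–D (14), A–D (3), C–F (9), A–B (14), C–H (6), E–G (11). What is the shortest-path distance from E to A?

25

A few of the E→A routes:
E -> B -> D -> A: 11 + 14 + 3 = 28
E -> G -> B -> D -> A: 11 + 15 + 14 + 3 = 43
E -> G -> B -> A: 11 + 15 + 14 = 40
E -> B -> A: 11 + 14 = 25
E -> B -> D -> F -> A: 11 + 14 + 10 + 2 = 37
Shortest: 25.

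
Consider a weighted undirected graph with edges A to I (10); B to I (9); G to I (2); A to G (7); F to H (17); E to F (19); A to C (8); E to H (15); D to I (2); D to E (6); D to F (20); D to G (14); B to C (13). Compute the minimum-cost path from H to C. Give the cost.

Some routes from H to C:
H-E-D-G-A-C: 15 + 6 + 14 + 7 + 8 = 50
H-E-D-I-A-C: 15 + 6 + 2 + 10 + 8 = 41
H-E-D-I-G-A-C: 15 + 6 + 2 + 2 + 7 + 8 = 40
H-E-D-I-B-C: 15 + 6 + 2 + 9 + 13 = 45
H-E-D-G-I-A-C: 15 + 6 + 14 + 2 + 10 + 8 = 55
The minimum is 40.

40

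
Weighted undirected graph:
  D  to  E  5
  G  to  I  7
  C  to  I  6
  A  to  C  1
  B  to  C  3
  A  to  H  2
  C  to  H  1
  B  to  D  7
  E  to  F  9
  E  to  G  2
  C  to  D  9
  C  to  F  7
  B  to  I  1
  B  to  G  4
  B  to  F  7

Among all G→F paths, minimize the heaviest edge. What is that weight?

7

Checking several routes:
G→E→D→B→F: max(2, 5, 7, 7) = 7
G→E→D→B→I→C→F: max(2, 5, 7, 1, 6, 7) = 7
G→E→D→B→C→F: max(2, 5, 7, 3, 7) = 7
Smallest bottleneck: 7.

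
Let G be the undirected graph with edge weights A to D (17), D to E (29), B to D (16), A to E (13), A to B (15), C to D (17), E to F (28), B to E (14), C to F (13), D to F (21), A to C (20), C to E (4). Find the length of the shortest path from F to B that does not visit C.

37

Some routes from F to B avoiding C:
F-E-B: 28 + 14 = 42
F-D-B: 21 + 16 = 37
F-D-A-B: 21 + 17 + 15 = 53
F-D-E-B: 21 + 29 + 14 = 64
F-E-A-B: 28 + 13 + 15 = 56
The minimum is 37.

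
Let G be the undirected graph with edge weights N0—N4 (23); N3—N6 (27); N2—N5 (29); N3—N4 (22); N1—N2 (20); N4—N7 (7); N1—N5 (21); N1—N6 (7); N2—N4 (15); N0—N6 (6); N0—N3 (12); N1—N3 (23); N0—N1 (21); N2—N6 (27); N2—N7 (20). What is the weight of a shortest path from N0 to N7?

Checking several routes:
N0 - N4 - N7: 23 + 7 = 30
N0 - N3 - N4 - N7: 12 + 22 + 7 = 41
N0 - N6 - N2 - N7: 6 + 27 + 20 = 53
N0 - N6 - N1 - N2 - N7: 6 + 7 + 20 + 20 = 53
The minimum is 30.

30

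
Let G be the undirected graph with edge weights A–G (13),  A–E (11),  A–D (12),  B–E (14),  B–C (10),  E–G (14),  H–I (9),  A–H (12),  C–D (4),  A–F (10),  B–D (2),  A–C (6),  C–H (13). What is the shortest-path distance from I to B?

28

Some routes from I to B:
I - H - C - D - B: 9 + 13 + 4 + 2 = 28
I - H - A - C - B: 9 + 12 + 6 + 10 = 37
I - H - A - C - D - B: 9 + 12 + 6 + 4 + 2 = 33
I - H - C - B: 9 + 13 + 10 = 32
I - H - A - D - B: 9 + 12 + 12 + 2 = 35
Shortest: 28.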